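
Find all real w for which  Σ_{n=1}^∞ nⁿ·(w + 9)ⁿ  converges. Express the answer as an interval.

Root test: |a_n|^(1/n) = n → ∞.
The root grows without bound, so R = 0 (convergence only at w = -9).

{-9}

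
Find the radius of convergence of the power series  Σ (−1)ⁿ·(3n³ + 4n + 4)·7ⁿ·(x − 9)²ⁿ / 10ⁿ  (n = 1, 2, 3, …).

By the ratio test, |a_{n+1}/a_n| = [(3(n+1)³ + 4(n+1) + 4)/(3n³ + 4n + 4)] · 7/10 → 7/10.
Writing y = (x − 9)², the series in y has radius 10/7, so |x − 9| < √(10/7) and R = √70/7.

R = √70/7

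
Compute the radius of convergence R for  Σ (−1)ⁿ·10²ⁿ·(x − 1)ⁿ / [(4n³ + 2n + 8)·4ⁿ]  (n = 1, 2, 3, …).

Ratio test: |a_{n+1}/a_n| = [(4n³ + 2n + 8)/(4(n+1)³ + 2(n+1) + 8)] · 100/4 → 25 as n → ∞.
The series converges when 25 · |x − 1| < 1, giving R = 1/25.

R = 1/25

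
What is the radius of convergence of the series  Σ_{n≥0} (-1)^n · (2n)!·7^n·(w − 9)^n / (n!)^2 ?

R = 1/28

Ratio test: |a_{n+1}/a_n| = (2n+1)·(2n+2)/(n+1)² · 7 → 28 as n → ∞.
Thus R = 1/(28) = 1/28.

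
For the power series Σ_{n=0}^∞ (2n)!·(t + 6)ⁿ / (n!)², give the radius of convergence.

By the ratio test, |a_{n+1}/a_n| = (2n+1)·(2n+2)/(n+1)² → 4.
Convergence for |t + 6| · 4 < 1, i.e. |t + 6| < 1/4. So R = 1/4.

R = 1/4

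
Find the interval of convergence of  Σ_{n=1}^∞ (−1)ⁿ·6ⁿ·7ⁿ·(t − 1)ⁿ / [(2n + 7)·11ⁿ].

(31/42, 53/42]

Apply the ratio test: |a_{n+1}| / |a_n| = [(2n + 7)/(2(n+1) + 7)] · 6·7/11, which tends to 42/11 as n → ∞.
Thus R = 1/(42/11) = 11/42.
Check t = 53/42: the terms alternate in sign and decrease monotonically to 0 in absolute value (size ~ c/n), so the alternating series test gives convergence.
At t = 31/42: the terms behave like c/n; limit comparison with the harmonic series gives divergence.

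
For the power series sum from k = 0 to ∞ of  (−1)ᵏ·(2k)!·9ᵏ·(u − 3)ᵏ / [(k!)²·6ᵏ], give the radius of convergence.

R = 1/6

By the ratio test, |a_{k+1}/a_k| = (2k+1)·(2k+2)/(k+1)² · 9/6 → 6.
The series converges when 6 · |u − 3| < 1, giving R = 1/6.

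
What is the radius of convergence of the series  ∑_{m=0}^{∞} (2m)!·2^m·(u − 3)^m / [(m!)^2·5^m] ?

Apply the ratio test: |a_{m+1}| / |a_m| = (2m+1)·(2m+2)/(m+1)² · 2/5, which tends to 8/5 as m → ∞.
Convergence for |u − 3| · 8/5 < 1, i.e. |u − 3| < 5/8. So R = 5/8.

R = 5/8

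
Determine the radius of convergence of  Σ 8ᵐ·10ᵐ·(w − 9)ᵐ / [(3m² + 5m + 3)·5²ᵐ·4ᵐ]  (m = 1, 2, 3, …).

R = 5/4

Ratio test: |a_{m+1}/a_m| = [(3m² + 5m + 3)/(3(m+1)² + 5(m+1) + 3)] · 8·10/(25·4) → 4/5 as m → ∞.
Convergence for |w − 9| · 4/5 < 1, i.e. |w − 9| < 5/4. So R = 5/4.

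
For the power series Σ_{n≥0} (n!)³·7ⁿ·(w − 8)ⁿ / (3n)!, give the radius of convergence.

By the ratio test, |a_{n+1}/a_n| = (n+1)³/[(3n+1)·(3n+2)·(3n+3)] · 7 → 7/27.
The series converges when 7/27 · |w − 8| < 1, giving R = 27/7.

R = 27/7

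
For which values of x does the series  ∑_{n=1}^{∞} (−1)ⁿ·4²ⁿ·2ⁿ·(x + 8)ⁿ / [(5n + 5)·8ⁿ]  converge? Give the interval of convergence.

Apply the ratio test: |a_{n+1}| / |a_n| = [(5n + 5)/(5(n+1) + 5)] · 16·2/8, which tends to 4 as n → ∞.
Convergence for |x + 8| · 4 < 1, i.e. |x + 8| < 1/4. So R = 1/4.
At x = -31/4: an alternating series whose terms decrease to 0 in absolute value, so it converges by the Leibniz criterion.
When x = -33/4, the terms are asymptotic to a nonzero constant times 1/n, so the series diverges by limit comparison with Σ 1/n.

(-33/4, -31/4]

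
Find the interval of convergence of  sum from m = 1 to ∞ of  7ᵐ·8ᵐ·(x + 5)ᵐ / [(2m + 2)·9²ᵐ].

By the ratio test, |a_{m+1}/a_m| = [(2m + 2)/(2(m+1) + 2)] · 7·8/81 → 56/81.
Hence the series converges for |x + 5| < 1/(56/81) = 81/56, so the radius of convergence is 81/56.
When x = -199/56, the terms are asymptotic to a nonzero constant times 1/m, so the series diverges by limit comparison with Σ 1/m.
Endpoint x = -361/56: convergence follows from the alternating series test (terms decrease monotonically to 0).

[-361/56, -199/56)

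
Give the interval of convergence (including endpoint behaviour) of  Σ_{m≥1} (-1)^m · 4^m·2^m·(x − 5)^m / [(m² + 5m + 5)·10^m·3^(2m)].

Ratio test: |a_{m+1}/a_m| = [(m² + 5m + 5)/((m+1)² + 5(m+1) + 5)] · 4·2/(10·9) → 4/45 as m → ∞.
Hence the series converges for |x − 5| < 1/(4/45) = 45/4, so the radius of convergence is 45/4.
Check x = 65/4: the series is dominated by a constant times Σ 1/m², which converges (p = 2 > 1).
When x = -25/4, absolute convergence follows by limit comparison with Σ 1/m².

[-25/4, 65/4]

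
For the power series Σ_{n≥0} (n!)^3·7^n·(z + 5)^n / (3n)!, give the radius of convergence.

R = 27/7

By the ratio test, |a_{n+1}/a_n| = (n+1)³/[(3n+1)·(3n+2)·(3n+3)] · 7 → 7/27.
Hence the series converges for |z + 5| < 1/(7/27) = 27/7, so the radius of convergence is 27/7.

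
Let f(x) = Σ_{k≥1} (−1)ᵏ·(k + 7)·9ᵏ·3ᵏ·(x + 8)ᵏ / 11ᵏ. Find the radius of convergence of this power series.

R = 11/27

By the ratio test, |a_{k+1}/a_k| = [((k+1) + 7)/(k + 7)] · 9·3/11 → 27/11.
Convergence for |x + 8| · 27/11 < 1, i.e. |x + 8| < 11/27. So R = 11/27.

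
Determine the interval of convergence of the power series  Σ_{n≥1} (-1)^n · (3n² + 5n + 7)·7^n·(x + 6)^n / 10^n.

(-52/7, -32/7)

Ratio test: |a_{n+1}/a_n| = [(3(n+1)² + 5(n+1) + 7)/(3n² + 5n + 7)] · 7/10 → 7/10 as n → ∞.
Convergence for |x + 6| · 7/10 < 1, i.e. |x + 6| < 10/7. So R = 10/7.
Endpoint x = -32/7: the terms do not tend to 0, so the series diverges.
Check x = -52/7: the terms do not tend to 0, so the series diverges.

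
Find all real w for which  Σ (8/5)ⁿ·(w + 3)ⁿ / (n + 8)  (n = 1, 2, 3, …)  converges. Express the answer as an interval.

[-29/8, -19/8)

By the ratio test, |a_{n+1}/a_n| = [(n + 8)/((n+1) + 8)] · 8/5 → 8/5.
Thus R = 1/(8/5) = 5/8.
At w = -19/8: the terms are asymptotic to a nonzero constant times 1/n, so the series diverges by limit comparison with Σ 1/n.
Endpoint w = -29/8: the terms alternate in sign and decrease monotonically to 0 in absolute value (size ~ c/n), so the alternating series test gives convergence.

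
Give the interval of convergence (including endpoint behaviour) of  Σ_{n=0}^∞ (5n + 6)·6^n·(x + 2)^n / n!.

Ratio test: |a_{n+1}/a_n| = (5(n+1) + 6)/(5n + 6) · 6 · 1/(n+1) → 0 as n → ∞.
The ratio tends to 0 regardless of x, hence R = ∞.

(−∞, ∞)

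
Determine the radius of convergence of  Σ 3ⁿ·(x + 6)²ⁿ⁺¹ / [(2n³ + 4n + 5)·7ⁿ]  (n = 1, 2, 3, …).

Apply the ratio test: |a_{n+1}| / |a_n| = [(2n³ + 4n + 5)/(2(n+1)³ + 4(n+1) + 5)] · 3/7, which tends to 3/7 as n → ∞.
Writing y = (x + 6)², the series in y has radius 7/3, so |x + 6| < √(7/3) and R = √21/3.

R = √21/3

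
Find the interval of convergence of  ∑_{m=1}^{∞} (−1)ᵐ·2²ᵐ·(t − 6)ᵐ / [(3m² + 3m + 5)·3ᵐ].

[21/4, 27/4]

By the ratio test, |a_{m+1}/a_m| = [(3m² + 3m + 5)/(3(m+1)² + 3(m+1) + 5)] · 4/3 → 4/3.
The series converges when 4/3 · |t − 6| < 1, giving R = 3/4.
When t = 27/4, the series is dominated by a constant times Σ 1/m², which converges (p = 2 > 1).
Check t = 21/4: the terms are on the order of 1/m², so the series converges absolutely by comparison with the p-series (p = 2 > 1).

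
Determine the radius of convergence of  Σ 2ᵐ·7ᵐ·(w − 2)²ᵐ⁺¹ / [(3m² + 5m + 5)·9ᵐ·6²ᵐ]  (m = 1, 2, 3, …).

R = 9√14/7

Apply the ratio test: |a_{m+1}| / |a_m| = [(3m² + 5m + 5)/(3(m+1)² + 5(m+1) + 5)] · 2·7/(9·36), which tends to 7/162 as m → ∞.
Successive powers of (w − 2) differ by 2, so the series converges when |w − 2|² · 7/162 < 1, i.e. |w − 2| < √(162/7). So R = 9√14/7.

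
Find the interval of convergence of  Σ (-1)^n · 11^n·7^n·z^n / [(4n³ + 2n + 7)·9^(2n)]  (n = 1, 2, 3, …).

[-81/77, 81/77]

Ratio test: |a_{n+1}/a_n| = [(4n³ + 2n + 7)/(4(n+1)³ + 2(n+1) + 7)] · 11·7/81 → 77/81 as n → ∞.
Hence the series converges for |z| < 1/(77/81) = 81/77, so the radius of convergence is 81/77.
Endpoint z = 81/77: the series is dominated by a constant times Σ 1/n³, which converges (p = 3 > 1).
When z = -81/77, absolute convergence follows by limit comparison with Σ 1/n³.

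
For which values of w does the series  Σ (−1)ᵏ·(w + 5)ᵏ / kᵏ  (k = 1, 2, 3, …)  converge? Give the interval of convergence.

Root test: |a_k|^(1/k) = 1/k → 0.
Since the k-th root of |a_k| tends to 0, the series converges for all real w; R = ∞.

(−∞, ∞)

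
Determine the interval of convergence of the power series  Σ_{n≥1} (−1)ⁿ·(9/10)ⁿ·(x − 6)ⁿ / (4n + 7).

(44/9, 64/9]

The ratio of consecutive coefficients is [(4n + 7)/(4(n+1) + 7)] · 9/10 → 9/10.
Convergence for |x − 6| · 9/10 < 1, i.e. |x − 6| < 10/9. So R = 10/9.
Check x = 64/9: an alternating series whose terms decrease to 0 in absolute value, so it converges by the Leibniz criterion.
At x = 44/9: the terms are asymptotic to a nonzero constant times 1/n, so the series diverges by limit comparison with Σ 1/n.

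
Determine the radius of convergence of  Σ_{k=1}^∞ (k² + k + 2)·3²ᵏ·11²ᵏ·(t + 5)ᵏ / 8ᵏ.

Ratio test: |a_{k+1}/a_k| = [((k+1)² + (k+1) + 2)/(k² + k + 2)] · 9·121/8 → 1089/8 as k → ∞.
Hence the series converges for |t + 5| < 1/(1089/8) = 8/1089, so the radius of convergence is 8/1089.

R = 8/1089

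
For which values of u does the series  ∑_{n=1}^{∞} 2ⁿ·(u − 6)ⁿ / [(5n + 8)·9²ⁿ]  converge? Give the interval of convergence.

[-69/2, 93/2)

By the ratio test, |a_{n+1}/a_n| = [(5n + 8)/(5(n+1) + 8)] · 2/81 → 2/81.
Convergence for |u − 6| · 2/81 < 1, i.e. |u − 6| < 81/2. So R = 81/2.
At u = 93/2: the terms behave like c/n; limit comparison with the harmonic series gives divergence.
Endpoint u = -69/2: convergence follows from the alternating series test (terms decrease monotonically to 0).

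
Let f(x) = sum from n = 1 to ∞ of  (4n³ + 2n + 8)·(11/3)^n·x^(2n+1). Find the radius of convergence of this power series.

The ratio of consecutive coefficients is [(4(n+1)³ + 2(n+1) + 8)/(4n³ + 2n + 8)] · 11/3 → 11/3.
Since the exponent of x increases by 2 each term, convergence requires |x|² < 3/11, hence R = √33/11.

R = √33/11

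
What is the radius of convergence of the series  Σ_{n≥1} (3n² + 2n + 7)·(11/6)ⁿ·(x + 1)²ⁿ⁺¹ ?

R = √66/11

The ratio of consecutive coefficients is [(3(n+1)² + 2(n+1) + 7)/(3n² + 2n + 7)] · 11/6 → 11/6.
Since the exponent of (x + 1) increases by 2 each term, convergence requires |x + 1|² < 6/11, hence R = √66/11.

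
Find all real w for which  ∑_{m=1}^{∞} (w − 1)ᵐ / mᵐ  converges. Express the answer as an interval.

(−∞, ∞)

Root test: |a_m|^(1/m) = 1/m → 0.
Since the m-th root of |a_m| tends to 0, the series converges for all real w; R = ∞.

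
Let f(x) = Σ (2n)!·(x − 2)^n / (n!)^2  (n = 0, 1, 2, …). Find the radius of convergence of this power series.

By the ratio test, |a_{n+1}/a_n| = (2n+1)·(2n+2)/(n+1)² → 4.
Convergence for |x − 2| · 4 < 1, i.e. |x − 2| < 1/4. So R = 1/4.

R = 1/4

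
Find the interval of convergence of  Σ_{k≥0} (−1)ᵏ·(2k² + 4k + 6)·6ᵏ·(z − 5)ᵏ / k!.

The ratio of consecutive coefficients is (2(k+1)² + 4(k+1) + 6)/(2k² + 4k + 6) · 6 · 1/(k+1) → 0.
The limit is 0, so the series converges for all z; R = ∞.

(−∞, ∞)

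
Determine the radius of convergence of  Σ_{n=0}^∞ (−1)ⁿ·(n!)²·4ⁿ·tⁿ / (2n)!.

The ratio of consecutive coefficients is (n+1)²/[(2n+1)·(2n+2)] · 4 → 1.
So the series converges when |t| < 1 and diverges when |t| > 1; R = 1.

R = 1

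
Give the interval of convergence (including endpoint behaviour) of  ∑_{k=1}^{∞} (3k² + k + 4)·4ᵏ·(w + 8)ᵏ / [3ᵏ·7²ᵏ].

The ratio of consecutive coefficients is [(3(k+1)² + (k+1) + 4)/(3k² + k + 4)] · 4/(3·49) → 4/147.
Thus R = 1/(4/147) = 147/4.
Endpoint w = 115/4: the k-th term does not approach 0; divergence by the term test.
Check w = -179/4: the terms have absolute value of order k², which does not tend to 0, so the series diverges by the divergence test.

(-179/4, 115/4)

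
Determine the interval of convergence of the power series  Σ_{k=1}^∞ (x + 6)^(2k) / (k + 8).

The ratio of consecutive coefficients is (k + 8)/((k+1) + 8) → 1.
Since the exponent of (x + 6) increases by 2 each term, convergence requires |x + 6|² < 1, hence R = 1.
Check x = -5: the terms behave like c/k; limit comparison with the harmonic series gives divergence.
Endpoint x = -7: the terms are asymptotic to a nonzero constant times 1/k, so the series diverges by limit comparison with Σ 1/k.

(-7, -5)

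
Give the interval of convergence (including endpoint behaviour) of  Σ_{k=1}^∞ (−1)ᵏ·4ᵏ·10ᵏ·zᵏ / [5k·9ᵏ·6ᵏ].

Ratio test: |a_{k+1}/a_k| = [5k/5(k+1)] · 4·10/(9·6) → 20/27 as k → ∞.
Hence the series converges for |z| < 1/(20/27) = 27/20, so the radius of convergence is 27/20.
Check z = 27/20: the terms alternate in sign and decrease monotonically to 0 in absolute value (size ~ c/k), so the alternating series test gives convergence.
Check z = -27/20: the terms are asymptotic to a nonzero constant times 1/k, so the series diverges by limit comparison with Σ 1/k.

(-27/20, 27/20]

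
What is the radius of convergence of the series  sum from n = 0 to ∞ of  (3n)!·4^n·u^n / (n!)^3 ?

R = 1/108

Ratio test: |a_{n+1}/a_n| = (3n+1)·(3n+2)·(3n+3)/(n+1)³ · 4 → 108 as n → ∞.
Convergence for |u| · 108 < 1, i.e. |u| < 1/108. So R = 1/108.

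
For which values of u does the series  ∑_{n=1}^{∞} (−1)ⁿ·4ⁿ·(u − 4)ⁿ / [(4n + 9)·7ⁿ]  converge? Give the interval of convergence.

Apply the ratio test: |a_{n+1}| / |a_n| = [(4n + 9)/(4(n+1) + 9)] · 4/7, which tends to 4/7 as n → ∞.
Convergence for |u − 4| · 4/7 < 1, i.e. |u − 4| < 7/4. So R = 7/4.
Check u = 23/4: the terms alternate in sign and decrease monotonically to 0 in absolute value (size ~ c/n), so the alternating series test gives convergence.
Endpoint u = 9/4: comparison with the harmonic series Σ 1/n shows the series diverges.

(9/4, 23/4]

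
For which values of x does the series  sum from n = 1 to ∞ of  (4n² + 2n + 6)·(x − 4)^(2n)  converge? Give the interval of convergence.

(3, 5)

Ratio test: |a_{n+1}/a_n| = (4(n+1)² + 2(n+1) + 6)/(4n² + 2n + 6) → 1 as n → ∞.
Writing y = (x − 4)², the series in y has radius 1, so |x − 4| < √(1) = 1 and R = 1.
Check x = 5: the n-th term does not approach 0; divergence by the term test.
Endpoint x = 3: the terms have absolute value of order n², which does not tend to 0, so the series diverges by the divergence test.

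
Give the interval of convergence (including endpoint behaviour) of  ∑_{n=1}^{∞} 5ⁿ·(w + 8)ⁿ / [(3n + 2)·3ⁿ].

[-43/5, -37/5)

By the ratio test, |a_{n+1}/a_n| = [(3n + 2)/(3(n+1) + 2)] · 5/3 → 5/3.
Hence the series converges for |w + 8| < 1/(5/3) = 3/5, so the radius of convergence is 3/5.
Endpoint w = -37/5: comparison with the harmonic series Σ 1/n shows the series diverges.
Endpoint w = -43/5: the terms alternate in sign and decrease monotonically to 0 in absolute value (size ~ c/n), so the alternating series test gives convergence.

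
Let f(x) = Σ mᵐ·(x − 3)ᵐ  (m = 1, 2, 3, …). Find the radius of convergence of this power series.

R = 0

Applying the root test, |a_m|^(1/m) = m → ∞.
The root grows without bound, so R = 0 (convergence only at x = 3).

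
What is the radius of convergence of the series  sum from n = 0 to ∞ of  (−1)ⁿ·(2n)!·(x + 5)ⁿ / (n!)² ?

R = 1/4

Apply the ratio test: |a_{n+1}| / |a_n| = (2n+1)·(2n+2)/(n+1)², which tends to 4 as n → ∞.
Thus R = 1/(4) = 1/4.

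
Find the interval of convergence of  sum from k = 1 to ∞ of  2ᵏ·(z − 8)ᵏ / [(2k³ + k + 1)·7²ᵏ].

[-33/2, 65/2]

Apply the ratio test: |a_{k+1}| / |a_k| = [(2k³ + k + 1)/(2(k+1)³ + (k+1) + 1)] · 2/49, which tends to 2/49 as k → ∞.
Convergence for |z − 8| · 2/49 < 1, i.e. |z − 8| < 49/2. So R = 49/2.
Endpoint z = 65/2: absolute convergence follows by limit comparison with Σ 1/k³.
At z = -33/2: the series is dominated by a constant times Σ 1/k³, which converges (p = 3 > 1).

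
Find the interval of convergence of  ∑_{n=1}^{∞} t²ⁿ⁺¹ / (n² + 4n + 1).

[-1, 1]

By the ratio test, |a_{n+1}/a_n| = (n² + 4n + 1)/((n+1)² + 4(n+1) + 1) → 1.
Successive powers of t differ by 2, so the series converges when |t|² · 1 < 1, i.e. |t| < √(1) = 1. So R = 1.
At t = 1: the terms are on the order of 1/n², so the series converges absolutely by comparison with the p-series (p = 2 > 1).
At t = -1: the series is dominated by a constant times Σ 1/n², which converges (p = 2 > 1).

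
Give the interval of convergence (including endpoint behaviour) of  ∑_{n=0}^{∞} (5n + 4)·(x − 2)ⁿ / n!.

Apply the ratio test: |a_{n+1}| / |a_n| = (5(n+1) + 4)/(5n + 4) · 1/(n+1), which tends to 0 as n → ∞.
The ratio tends to 0 regardless of x, hence R = ∞.

(−∞, ∞)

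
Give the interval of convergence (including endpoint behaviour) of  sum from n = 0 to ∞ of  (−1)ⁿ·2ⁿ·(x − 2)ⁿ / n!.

(−∞, ∞)

The ratio of consecutive coefficients is 2 · 1/(n+1) → 0.
The limit is 0, so the series converges for all x; R = ∞.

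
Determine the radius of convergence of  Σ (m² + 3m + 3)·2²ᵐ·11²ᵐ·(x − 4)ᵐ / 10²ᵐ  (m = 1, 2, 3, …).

The ratio of consecutive coefficients is [((m+1)² + 3(m+1) + 3)/(m² + 3m + 3)] · 4·121/100 → 121/25.
Hence the series converges for |x − 4| < 1/(121/25) = 25/121, so the radius of convergence is 25/121.

R = 25/121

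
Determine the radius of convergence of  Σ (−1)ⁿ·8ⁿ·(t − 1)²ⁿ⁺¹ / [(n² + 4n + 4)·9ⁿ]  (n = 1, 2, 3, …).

By the ratio test, |a_{n+1}/a_n| = [(n² + 4n + 4)/((n+1)² + 4(n+1) + 4)] · 8/9 → 8/9.
Writing y = (t − 1)², the series in y has radius 9/8, so |t − 1| < √(9/8) and R = 3√2/4.

R = 3√2/4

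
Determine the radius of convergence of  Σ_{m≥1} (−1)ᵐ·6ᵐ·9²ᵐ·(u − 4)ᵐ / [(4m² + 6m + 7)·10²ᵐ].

Apply the ratio test: |a_{m+1}| / |a_m| = [(4m² + 6m + 7)/(4(m+1)² + 6(m+1) + 7)] · 6·81/100, which tends to 243/50 as m → ∞.
Thus R = 1/(243/50) = 50/243.

R = 50/243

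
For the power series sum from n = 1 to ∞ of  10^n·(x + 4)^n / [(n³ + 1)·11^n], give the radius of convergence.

R = 11/10

Apply the ratio test: |a_{n+1}| / |a_n| = [(n³ + 1)/((n+1)³ + 1)] · 10/11, which tends to 10/11 as n → ∞.
The series converges when 10/11 · |x + 4| < 1, giving R = 11/10.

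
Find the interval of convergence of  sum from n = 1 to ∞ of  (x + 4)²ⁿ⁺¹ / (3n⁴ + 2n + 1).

Ratio test: |a_{n+1}/a_n| = (3n⁴ + 2n + 1)/(3(n+1)⁴ + 2(n+1) + 1) → 1 as n → ∞.
Writing y = (x + 4)², the series in y has radius 1, so |x + 4| < √(1) = 1 and R = 1.
When x = -3, absolute convergence follows by limit comparison with Σ 1/n⁴.
When x = -5, absolute convergence follows by limit comparison with Σ 1/n⁴.

[-5, -3]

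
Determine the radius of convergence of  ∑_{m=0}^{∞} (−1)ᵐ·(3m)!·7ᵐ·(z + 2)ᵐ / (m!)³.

Ratio test: |a_{m+1}/a_m| = (3m+1)·(3m+2)·(3m+3)/(m+1)³ · 7 → 189 as m → ∞.
The series converges when 189 · |z + 2| < 1, giving R = 1/189.

R = 1/189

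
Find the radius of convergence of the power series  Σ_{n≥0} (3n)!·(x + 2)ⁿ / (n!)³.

R = 1/27

Ratio test: |a_{n+1}/a_n| = (3n+1)·(3n+2)·(3n+3)/(n+1)³ → 27 as n → ∞.
Convergence for |x + 2| · 27 < 1, i.e. |x + 2| < 1/27. So R = 1/27.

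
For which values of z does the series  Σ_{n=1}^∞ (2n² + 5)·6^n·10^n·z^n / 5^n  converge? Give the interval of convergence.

(-1/12, 1/12)

Ratio test: |a_{n+1}/a_n| = [(2(n+1)² + 5)/(2n² + 5)] · 6·10/5 → 12 as n → ∞.
Convergence for |z| · 12 < 1, i.e. |z| < 1/12. So R = 1/12.
When z = 1/12, the terms have absolute value of order n², which does not tend to 0, so the series diverges by the divergence test.
Endpoint z = -1/12: the terms have absolute value of order n², which does not tend to 0, so the series diverges by the divergence test.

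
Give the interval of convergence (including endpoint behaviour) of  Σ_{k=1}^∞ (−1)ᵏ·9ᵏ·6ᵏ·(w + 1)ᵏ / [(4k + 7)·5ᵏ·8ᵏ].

By the ratio test, |a_{k+1}/a_k| = [(4k + 7)/(4(k+1) + 7)] · 9·6/(5·8) → 27/20.
The series converges when 27/20 · |w + 1| < 1, giving R = 20/27.
When w = -7/27, the terms alternate in sign and decrease monotonically to 0 in absolute value (size ~ c/k), so the alternating series test gives convergence.
When w = -47/27, comparison with the harmonic series Σ 1/k shows the series diverges.

(-47/27, -7/27]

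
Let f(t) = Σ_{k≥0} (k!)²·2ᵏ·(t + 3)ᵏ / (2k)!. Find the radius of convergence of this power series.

R = 2

Apply the ratio test: |a_{k+1}| / |a_k| = (k+1)²/[(2k+1)·(2k+2)] · 2, which tends to 1/2 as k → ∞.
Hence the series converges for |t + 3| < 1/(1/2) = 2, so the radius of convergence is 2.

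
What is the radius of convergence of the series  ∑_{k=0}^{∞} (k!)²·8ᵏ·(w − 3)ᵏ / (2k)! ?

By the ratio test, |a_{k+1}/a_k| = (k+1)²/[(2k+1)·(2k+2)] · 8 → 2.
Convergence for |w − 3| · 2 < 1, i.e. |w − 3| < 1/2. So R = 1/2.

R = 1/2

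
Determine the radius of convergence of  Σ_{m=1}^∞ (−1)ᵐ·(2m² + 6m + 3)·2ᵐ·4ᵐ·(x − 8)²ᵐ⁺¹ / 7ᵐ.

Apply the ratio test: |a_{m+1}| / |a_m| = [(2(m+1)² + 6(m+1) + 3)/(2m² + 6m + 3)] · 2·4/7, which tends to 8/7 as m → ∞.
Since the exponent of (x − 8) increases by 2 each term, convergence requires |x − 8|² < 7/8, hence R = √14/4.

R = √14/4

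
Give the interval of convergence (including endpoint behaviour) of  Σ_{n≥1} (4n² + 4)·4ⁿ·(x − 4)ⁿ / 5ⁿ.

By the ratio test, |a_{n+1}/a_n| = [(4(n+1)² + 4)/(4n² + 4)] · 4/5 → 4/5.
Convergence for |x − 4| · 4/5 < 1, i.e. |x − 4| < 5/4. So R = 5/4.
At x = 21/4: the n-th term does not approach 0; divergence by the term test.
When x = 11/4, the terms do not tend to 0, so the series diverges.

(11/4, 21/4)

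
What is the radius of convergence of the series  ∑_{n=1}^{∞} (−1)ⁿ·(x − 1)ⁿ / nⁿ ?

Root test: |a_n|^(1/n) = 1/n → 0.
Since the n-th root of |a_n| tends to 0, the series converges for all real x; R = ∞.

R = ∞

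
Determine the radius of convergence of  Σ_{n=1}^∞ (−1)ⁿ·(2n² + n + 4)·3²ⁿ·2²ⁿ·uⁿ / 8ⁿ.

By the ratio test, |a_{n+1}/a_n| = [(2(n+1)² + (n+1) + 4)/(2n² + n + 4)] · 9·4/8 → 9/2.
Thus R = 1/(9/2) = 2/9.

R = 2/9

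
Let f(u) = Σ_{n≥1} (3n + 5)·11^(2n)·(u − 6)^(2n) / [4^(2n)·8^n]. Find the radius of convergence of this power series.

The ratio of consecutive coefficients is [(3(n+1) + 5)/(3n + 5)] · 121/(16·8) → 121/128.
Successive powers of (u − 6) differ by 2, so the series converges when |u − 6|² · 121/128 < 1, i.e. |u − 6| < √(128/121). So R = 8√2/11.

R = 8√2/11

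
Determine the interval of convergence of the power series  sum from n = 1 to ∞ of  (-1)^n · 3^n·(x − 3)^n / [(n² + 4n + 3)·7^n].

[2/3, 16/3]

Apply the ratio test: |a_{n+1}| / |a_n| = [(n² + 4n + 3)/((n+1)² + 4(n+1) + 3)] · 3/7, which tends to 3/7 as n → ∞.
Hence the series converges for |x − 3| < 1/(3/7) = 7/3, so the radius of convergence is 7/3.
Endpoint x = 16/3: the terms are on the order of 1/n², so the series converges absolutely by comparison with the p-series (p = 2 > 1).
Check x = 2/3: the series is dominated by a constant times Σ 1/n², which converges (p = 2 > 1).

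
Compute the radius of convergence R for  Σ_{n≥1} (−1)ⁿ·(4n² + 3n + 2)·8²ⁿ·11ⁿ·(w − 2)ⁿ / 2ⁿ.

The ratio of consecutive coefficients is [(4(n+1)² + 3(n+1) + 2)/(4n² + 3n + 2)] · 64·11/2 → 352.
Convergence for |w − 2| · 352 < 1, i.e. |w − 2| < 1/352. So R = 1/352.

R = 1/352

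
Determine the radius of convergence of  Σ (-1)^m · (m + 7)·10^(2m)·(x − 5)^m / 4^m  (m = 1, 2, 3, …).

R = 1/25

By the ratio test, |a_{m+1}/a_m| = [((m+1) + 7)/(m + 7)] · 100/4 → 25.
Convergence for |x − 5| · 25 < 1, i.e. |x − 5| < 1/25. So R = 1/25.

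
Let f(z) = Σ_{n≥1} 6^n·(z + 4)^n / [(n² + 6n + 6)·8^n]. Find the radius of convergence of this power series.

R = 4/3

Ratio test: |a_{n+1}/a_n| = [(n² + 6n + 6)/((n+1)² + 6(n+1) + 6)] · 6/8 → 3/4 as n → ∞.
Hence the series converges for |z + 4| < 1/(3/4) = 4/3, so the radius of convergence is 4/3.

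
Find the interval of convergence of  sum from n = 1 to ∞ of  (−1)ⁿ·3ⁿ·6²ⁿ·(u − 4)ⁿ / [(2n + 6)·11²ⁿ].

(311/108, 553/108]

Ratio test: |a_{n+1}/a_n| = [(2n + 6)/(2(n+1) + 6)] · 3·36/121 → 108/121 as n → ∞.
The series converges when 108/121 · |u − 4| < 1, giving R = 121/108.
Check u = 553/108: the terms alternate in sign and decrease monotonically to 0 in absolute value (size ~ c/n), so the alternating series test gives convergence.
Check u = 311/108: the terms are asymptotic to a nonzero constant times 1/n, so the series diverges by limit comparison with Σ 1/n.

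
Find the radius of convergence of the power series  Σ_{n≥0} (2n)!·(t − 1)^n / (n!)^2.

R = 1/4

Ratio test: |a_{n+1}/a_n| = (2n+1)·(2n+2)/(n+1)² → 4 as n → ∞.
Convergence for |t − 1| · 4 < 1, i.e. |t − 1| < 1/4. So R = 1/4.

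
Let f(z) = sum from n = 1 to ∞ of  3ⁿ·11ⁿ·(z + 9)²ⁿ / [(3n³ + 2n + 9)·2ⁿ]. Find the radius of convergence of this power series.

R = √66/33

Ratio test: |a_{n+1}/a_n| = [(3n³ + 2n + 9)/(3(n+1)³ + 2(n+1) + 9)] · 3·11/2 → 33/2 as n → ∞.
Writing y = (z + 9)², the series in y has radius 2/33, so |z + 9| < √(2/33) and R = √66/33.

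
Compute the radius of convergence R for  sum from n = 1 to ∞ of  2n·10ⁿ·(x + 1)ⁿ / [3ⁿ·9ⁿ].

Apply the ratio test: |a_{n+1}| / |a_n| = [2(n+1)/2n] · 10/(3·9), which tends to 10/27 as n → ∞.
Hence the series converges for |x + 1| < 1/(10/27) = 27/10, so the radius of convergence is 27/10.

R = 27/10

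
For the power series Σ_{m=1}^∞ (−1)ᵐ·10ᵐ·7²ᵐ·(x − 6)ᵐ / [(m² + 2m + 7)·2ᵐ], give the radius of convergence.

R = 1/245

By the ratio test, |a_{m+1}/a_m| = [(m² + 2m + 7)/((m+1)² + 2(m+1) + 7)] · 10·49/2 → 245.
Thus R = 1/(245) = 1/245.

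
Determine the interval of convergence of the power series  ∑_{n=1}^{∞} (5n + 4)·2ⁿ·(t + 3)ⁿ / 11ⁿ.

Ratio test: |a_{n+1}/a_n| = [(5(n+1) + 4)/(5n + 4)] · 2/11 → 2/11 as n → ∞.
The series converges when 2/11 · |t + 3| < 1, giving R = 11/2.
At t = 5/2: the terms do not tend to 0, so the series diverges.
At t = -17/2: the terms have absolute value of order n, which does not tend to 0, so the series diverges by the divergence test.

(-17/2, 5/2)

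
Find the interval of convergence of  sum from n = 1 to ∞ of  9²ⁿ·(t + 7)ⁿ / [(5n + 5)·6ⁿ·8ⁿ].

[-205/27, -173/27)

Apply the ratio test: |a_{n+1}| / |a_n| = [(5n + 5)/(5(n+1) + 5)] · 81/(6·8), which tends to 27/16 as n → ∞.
Convergence for |t + 7| · 27/16 < 1, i.e. |t + 7| < 16/27. So R = 16/27.
Endpoint t = -173/27: the terms behave like c/n; limit comparison with the harmonic series gives divergence.
At t = -205/27: the terms alternate in sign and decrease monotonically to 0 in absolute value (size ~ c/n), so the alternating series test gives convergence.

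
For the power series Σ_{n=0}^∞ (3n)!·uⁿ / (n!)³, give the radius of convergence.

R = 1/27

The ratio of consecutive coefficients is (3n+1)·(3n+2)·(3n+3)/(n+1)³ → 27.
The series converges when 27 · |u| < 1, giving R = 1/27.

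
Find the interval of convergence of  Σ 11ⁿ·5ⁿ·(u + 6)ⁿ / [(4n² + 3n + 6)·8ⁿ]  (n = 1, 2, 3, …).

[-338/55, -322/55]

By the ratio test, |a_{n+1}/a_n| = [(4n² + 3n + 6)/(4(n+1)² + 3(n+1) + 6)] · 11·5/8 → 55/8.
Hence the series converges for |u + 6| < 1/(55/8) = 8/55, so the radius of convergence is 8/55.
Endpoint u = -322/55: absolute convergence follows by limit comparison with Σ 1/n².
Check u = -338/55: the terms are on the order of 1/n², so the series converges absolutely by comparison with the p-series (p = 2 > 1).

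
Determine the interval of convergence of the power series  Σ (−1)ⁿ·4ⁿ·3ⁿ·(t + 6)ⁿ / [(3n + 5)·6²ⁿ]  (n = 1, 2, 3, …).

(-9, -3]

Ratio test: |a_{n+1}/a_n| = [(3n + 5)/(3(n+1) + 5)] · 4·3/36 → 1/3 as n → ∞.
Thus R = 1/(1/3) = 3.
Endpoint t = -3: the terms alternate in sign and decrease monotonically to 0 in absolute value (size ~ c/n), so the alternating series test gives convergence.
Check t = -9: the terms are asymptotic to a nonzero constant times 1/n, so the series diverges by limit comparison with Σ 1/n.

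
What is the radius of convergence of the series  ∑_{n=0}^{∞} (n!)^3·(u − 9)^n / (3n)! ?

R = 27

By the ratio test, |a_{n+1}/a_n| = (n+1)³/[(3n+1)·(3n+2)·(3n+3)] → 1/27.
The series converges when 1/27 · |u − 9| < 1, giving R = 27.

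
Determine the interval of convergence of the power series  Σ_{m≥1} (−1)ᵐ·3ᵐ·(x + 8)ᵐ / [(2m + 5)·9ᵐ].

Ratio test: |a_{m+1}/a_m| = [(2m + 5)/(2(m+1) + 5)] · 3/9 → 1/3 as m → ∞.
Thus R = 1/(1/3) = 3.
At x = -5: convergence follows from the alternating series test (terms decrease monotonically to 0).
When x = -11, comparison with the harmonic series Σ 1/m shows the series diverges.

(-11, -5]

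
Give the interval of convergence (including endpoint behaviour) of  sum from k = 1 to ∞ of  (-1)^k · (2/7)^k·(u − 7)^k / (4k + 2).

(7/2, 21/2]

The ratio of consecutive coefficients is [(4k + 2)/(4(k+1) + 2)] · 2/7 → 2/7.
Convergence for |u − 7| · 2/7 < 1, i.e. |u − 7| < 7/2. So R = 7/2.
Check u = 21/2: convergence follows from the alternating series test (terms decrease monotonically to 0).
At u = 7/2: the terms are asymptotic to a nonzero constant times 1/k, so the series diverges by limit comparison with Σ 1/k.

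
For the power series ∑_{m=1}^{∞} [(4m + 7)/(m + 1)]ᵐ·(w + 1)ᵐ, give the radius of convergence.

By the Cauchy root test, |a_m|^(1/m) = (4m + 7)/(m + 1) → 4.
Thus R = 1/(4) = 1/4.

R = 1/4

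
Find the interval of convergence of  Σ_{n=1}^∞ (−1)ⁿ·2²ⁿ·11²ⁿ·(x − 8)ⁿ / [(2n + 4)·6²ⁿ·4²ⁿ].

The ratio of consecutive coefficients is [(2n + 4)/(2(n+1) + 4)] · 4·121/(36·16) → 121/144.
The series converges when 121/144 · |x − 8| < 1, giving R = 144/121.
When x = 1112/121, the terms alternate in sign and decrease monotonically to 0 in absolute value (size ~ c/n), so the alternating series test gives convergence.
When x = 824/121, the terms are asymptotic to a nonzero constant times 1/n, so the series diverges by limit comparison with Σ 1/n.

(824/121, 1112/121]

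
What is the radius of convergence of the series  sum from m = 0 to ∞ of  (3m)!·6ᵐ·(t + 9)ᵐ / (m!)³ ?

R = 1/162

Ratio test: |a_{m+1}/a_m| = (3m+1)·(3m+2)·(3m+3)/(m+1)³ · 6 → 162 as m → ∞.
Thus R = 1/(162) = 1/162.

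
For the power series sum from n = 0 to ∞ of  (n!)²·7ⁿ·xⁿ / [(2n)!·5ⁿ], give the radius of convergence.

R = 20/7

Apply the ratio test: |a_{n+1}| / |a_n| = (n+1)²/[(2n+1)·(2n+2)] · 7/5, which tends to 7/20 as n → ∞.
Thus R = 1/(7/20) = 20/7.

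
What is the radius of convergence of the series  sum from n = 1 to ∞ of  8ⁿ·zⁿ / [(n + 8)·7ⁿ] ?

R = 7/8

The ratio of consecutive coefficients is [(n + 8)/((n+1) + 8)] · 8/7 → 8/7.
Convergence for |z| · 8/7 < 1, i.e. |z| < 7/8. So R = 7/8.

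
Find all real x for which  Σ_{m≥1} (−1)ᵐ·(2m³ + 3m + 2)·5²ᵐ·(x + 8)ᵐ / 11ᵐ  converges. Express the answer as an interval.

By the ratio test, |a_{m+1}/a_m| = [(2(m+1)³ + 3(m+1) + 2)/(2m³ + 3m + 2)] · 25/11 → 25/11.
Thus R = 1/(25/11) = 11/25.
Endpoint x = -189/25: the terms have absolute value of order m³, which does not tend to 0, so the series diverges by the divergence test.
Endpoint x = -211/25: the terms have absolute value of order m³, which does not tend to 0, so the series diverges by the divergence test.

(-211/25, -189/25)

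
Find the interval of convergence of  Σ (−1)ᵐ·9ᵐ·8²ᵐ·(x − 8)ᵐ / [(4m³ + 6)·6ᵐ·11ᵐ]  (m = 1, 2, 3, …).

[757/96, 779/96]

By the ratio test, |a_{m+1}/a_m| = [(4m³ + 6)/(4(m+1)³ + 6)] · 9·64/(6·11) → 96/11.
Thus R = 1/(96/11) = 11/96.
Check x = 779/96: the series is dominated by a constant times Σ 1/m³, which converges (p = 3 > 1).
Check x = 757/96: absolute convergence follows by limit comparison with Σ 1/m³.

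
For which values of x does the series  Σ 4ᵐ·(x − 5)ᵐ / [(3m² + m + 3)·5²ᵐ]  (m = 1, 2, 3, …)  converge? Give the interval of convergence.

Ratio test: |a_{m+1}/a_m| = [(3m² + m + 3)/(3(m+1)² + (m+1) + 3)] · 4/25 → 4/25 as m → ∞.
The series converges when 4/25 · |x − 5| < 1, giving R = 25/4.
When x = 45/4, absolute convergence follows by limit comparison with Σ 1/m².
Check x = -5/4: the series is dominated by a constant times Σ 1/m², which converges (p = 2 > 1).

[-5/4, 45/4]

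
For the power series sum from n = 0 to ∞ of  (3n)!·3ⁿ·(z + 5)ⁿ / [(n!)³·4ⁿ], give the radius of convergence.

R = 4/81

Apply the ratio test: |a_{n+1}| / |a_n| = (3n+1)·(3n+2)·(3n+3)/(n+1)³ · 3/4, which tends to 81/4 as n → ∞.
Convergence for |z + 5| · 81/4 < 1, i.e. |z + 5| < 4/81. So R = 4/81.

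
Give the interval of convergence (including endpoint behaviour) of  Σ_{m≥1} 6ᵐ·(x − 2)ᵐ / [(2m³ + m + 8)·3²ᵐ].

By the ratio test, |a_{m+1}/a_m| = [(2m³ + m + 8)/(2(m+1)³ + (m+1) + 8)] · 6/9 → 2/3.
Thus R = 1/(2/3) = 3/2.
When x = 7/2, absolute convergence follows by limit comparison with Σ 1/m³.
At x = 1/2: the terms are on the order of 1/m³, so the series converges absolutely by comparison with the p-series (p = 3 > 1).

[1/2, 7/2]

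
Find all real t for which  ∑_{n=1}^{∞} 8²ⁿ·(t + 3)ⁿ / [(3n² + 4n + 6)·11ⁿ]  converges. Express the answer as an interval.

By the ratio test, |a_{n+1}/a_n| = [(3n² + 4n + 6)/(3(n+1)² + 4(n+1) + 6)] · 64/11 → 64/11.
Hence the series converges for |t + 3| < 1/(64/11) = 11/64, so the radius of convergence is 11/64.
When t = -181/64, absolute convergence follows by limit comparison with Σ 1/n².
Check t = -203/64: the terms are on the order of 1/n², so the series converges absolutely by comparison with the p-series (p = 2 > 1).

[-203/64, -181/64]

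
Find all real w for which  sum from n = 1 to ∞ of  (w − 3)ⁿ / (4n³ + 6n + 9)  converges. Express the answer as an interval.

Ratio test: |a_{n+1}/a_n| = (4n³ + 6n + 9)/(4(n+1)³ + 6(n+1) + 9) → 1 as n → ∞.
Hence R = 1.
At w = 4: the series is dominated by a constant times Σ 1/n³, which converges (p = 3 > 1).
At w = 2: the terms are on the order of 1/n³, so the series converges absolutely by comparison with the p-series (p = 3 > 1).

[2, 4]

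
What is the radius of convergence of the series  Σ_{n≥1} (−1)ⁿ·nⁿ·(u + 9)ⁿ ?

R = 0

By the Cauchy root test, |a_n|^(1/n) = n → ∞.
The root grows without bound, so R = 0 (convergence only at u = -9).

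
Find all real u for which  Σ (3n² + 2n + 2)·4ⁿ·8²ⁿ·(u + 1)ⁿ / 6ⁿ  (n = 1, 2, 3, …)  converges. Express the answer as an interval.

(-131/128, -125/128)

By the ratio test, |a_{n+1}/a_n| = [(3(n+1)² + 2(n+1) + 2)/(3n² + 2n + 2)] · 4·64/6 → 128/3.
Thus R = 1/(128/3) = 3/128.
Endpoint u = -125/128: the terms have absolute value of order n², which does not tend to 0, so the series diverges by the divergence test.
Check u = -131/128: the terms do not tend to 0, so the series diverges.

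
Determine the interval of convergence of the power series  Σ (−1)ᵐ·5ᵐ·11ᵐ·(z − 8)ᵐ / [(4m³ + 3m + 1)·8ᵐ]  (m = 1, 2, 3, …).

Apply the ratio test: |a_{m+1}| / |a_m| = [(4m³ + 3m + 1)/(4(m+1)³ + 3(m+1) + 1)] · 5·11/8, which tends to 55/8 as m → ∞.
Thus R = 1/(55/8) = 8/55.
Check z = 448/55: absolute convergence follows by limit comparison with Σ 1/m³.
At z = 432/55: absolute convergence follows by limit comparison with Σ 1/m³.

[432/55, 448/55]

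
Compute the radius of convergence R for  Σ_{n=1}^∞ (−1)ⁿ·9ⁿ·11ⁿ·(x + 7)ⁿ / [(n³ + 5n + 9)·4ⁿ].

R = 4/99

By the ratio test, |a_{n+1}/a_n| = [(n³ + 5n + 9)/((n+1)³ + 5(n+1) + 9)] · 9·11/4 → 99/4.
Hence the series converges for |x + 7| < 1/(99/4) = 4/99, so the radius of convergence is 4/99.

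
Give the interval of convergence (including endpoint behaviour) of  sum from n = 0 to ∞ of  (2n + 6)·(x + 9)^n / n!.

The ratio of consecutive coefficients is (2(n+1) + 6)/(2n + 6) · 1/(n+1) → 0.
Since the limit is 0 < 1 for every x, the series converges on all of ℝ and R = ∞.

(−∞, ∞)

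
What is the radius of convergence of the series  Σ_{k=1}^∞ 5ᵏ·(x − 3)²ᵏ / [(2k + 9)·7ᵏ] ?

The ratio of consecutive coefficients is [(2k + 9)/(2(k+1) + 9)] · 5/7 → 5/7.
Successive powers of (x − 3) differ by 2, so the series converges when |x − 3|² · 5/7 < 1, i.e. |x − 3| < √(7/5). So R = √35/5.

R = √35/5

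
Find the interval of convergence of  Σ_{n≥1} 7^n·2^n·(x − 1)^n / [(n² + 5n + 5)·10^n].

Apply the ratio test: |a_{n+1}| / |a_n| = [(n² + 5n + 5)/((n+1)² + 5(n+1) + 5)] · 7·2/10, which tends to 7/5 as n → ∞.
Convergence for |x − 1| · 7/5 < 1, i.e. |x − 1| < 5/7. So R = 5/7.
When x = 12/7, absolute convergence follows by limit comparison with Σ 1/n².
Endpoint x = 2/7: the series is dominated by a constant times Σ 1/n², which converges (p = 2 > 1).

[2/7, 12/7]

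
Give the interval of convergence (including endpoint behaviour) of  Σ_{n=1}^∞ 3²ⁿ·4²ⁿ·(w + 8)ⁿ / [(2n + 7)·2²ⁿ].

[-289/36, -287/36)

Apply the ratio test: |a_{n+1}| / |a_n| = [(2n + 7)/(2(n+1) + 7)] · 9·16/4, which tends to 36 as n → ∞.
Hence the series converges for |w + 8| < 1/(36) = 1/36, so the radius of convergence is 1/36.
Endpoint w = -287/36: the terms are asymptotic to a nonzero constant times 1/n, so the series diverges by limit comparison with Σ 1/n.
Check w = -289/36: convergence follows from the alternating series test (terms decrease monotonically to 0).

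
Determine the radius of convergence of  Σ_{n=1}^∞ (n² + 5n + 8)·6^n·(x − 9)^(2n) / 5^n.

The ratio of consecutive coefficients is [((n+1)² + 5(n+1) + 8)/(n² + 5n + 8)] · 6/5 → 6/5.
Successive powers of (x − 9) differ by 2, so the series converges when |x − 9|² · 6/5 < 1, i.e. |x − 9| < √(5/6). So R = √30/6.

R = √30/6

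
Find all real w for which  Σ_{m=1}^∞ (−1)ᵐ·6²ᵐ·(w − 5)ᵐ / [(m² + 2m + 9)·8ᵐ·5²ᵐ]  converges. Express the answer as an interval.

[-5/9, 95/9]

Apply the ratio test: |a_{m+1}| / |a_m| = [(m² + 2m + 9)/((m+1)² + 2(m+1) + 9)] · 36/(8·25), which tends to 9/50 as m → ∞.
Hence the series converges for |w − 5| < 1/(9/50) = 50/9, so the radius of convergence is 50/9.
When w = 95/9, the series is dominated by a constant times Σ 1/m², which converges (p = 2 > 1).
At w = -5/9: absolute convergence follows by limit comparison with Σ 1/m².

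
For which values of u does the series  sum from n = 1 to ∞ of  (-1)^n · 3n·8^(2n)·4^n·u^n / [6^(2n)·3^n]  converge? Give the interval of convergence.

(-27/64, 27/64)

The ratio of consecutive coefficients is [3(n+1)/3n] · 64·4/(36·3) → 64/27.
Thus R = 1/(64/27) = 27/64.
Check u = 27/64: the n-th term does not approach 0; divergence by the term test.
Endpoint u = -27/64: the terms have absolute value of order n, which does not tend to 0, so the series diverges by the divergence test.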